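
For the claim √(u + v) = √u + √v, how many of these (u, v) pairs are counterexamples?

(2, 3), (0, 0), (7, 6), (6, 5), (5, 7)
4

Testing each pair:
(2, 3): LHS = √(5) ≈ 2.236, RHS = √(2) + √(3) ≈ 3.146 → counterexample
(0, 0): LHS = 0, RHS = 0 → satisfies claim
(7, 6): LHS = √(13) ≈ 3.606, RHS = √(6) + √(7) ≈ 5.095 → counterexample
(6, 5): LHS = √(11) ≈ 3.317, RHS = √(5) + √(6) ≈ 4.686 → counterexample
(5, 7): LHS = 2·√(3) ≈ 3.464, RHS = √(5) + √(7) ≈ 4.882 → counterexample

That makes 4 counterexamples.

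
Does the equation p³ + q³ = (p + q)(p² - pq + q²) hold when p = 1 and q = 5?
Holds

Substituting p = 1, q = 5:

LHS = 1³ + 5³ = 126
RHS = (1 + 5)(1² - 1·5 + 5²) = 126

LHS = RHS, so the equation holds at this point.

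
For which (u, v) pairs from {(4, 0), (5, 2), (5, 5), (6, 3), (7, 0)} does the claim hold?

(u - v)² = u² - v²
Testing each pair:
(4, 0): LHS = 16, RHS = 16 → holds
(5, 2): LHS = 9, RHS = 21 → fails
(5, 5): LHS = 0, RHS = 0 → holds
(6, 3): LHS = 9, RHS = 27 → fails
(7, 0): LHS = 49, RHS = 49 → holds

3 of 5 pairs satisfy the claim.

Answer: (4, 0), (5, 5), (7, 0)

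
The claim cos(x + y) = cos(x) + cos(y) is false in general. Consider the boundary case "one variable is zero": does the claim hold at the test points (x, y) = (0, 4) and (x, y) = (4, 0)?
At (0, 4): LHS = cos(4) ≈ -0.6536 ≠ RHS = cos(4) + 1 ≈ 0.3464
At (4, 0): LHS = cos(4) ≈ -0.6536 ≠ RHS = cos(4) + 1 ≈ 0.3464

Answer: No, fails at both test points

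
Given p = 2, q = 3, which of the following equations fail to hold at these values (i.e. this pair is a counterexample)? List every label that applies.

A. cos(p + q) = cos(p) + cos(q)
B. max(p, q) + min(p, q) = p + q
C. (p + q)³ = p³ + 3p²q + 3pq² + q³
A

Evaluating each claim at the given values:
A. LHS = cos(5) ≈ 0.2837, RHS = cos(3) + cos(2) ≈ -1.406 → fails here (LHS ≠ RHS)
B. LHS = 5, RHS = 5 → holds here (LHS = RHS)
C. LHS = 125, RHS = 125 → holds here (LHS = RHS)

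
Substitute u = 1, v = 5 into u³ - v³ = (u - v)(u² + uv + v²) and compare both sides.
LHS = 1³ - 5³ = -124
RHS = (1 - 5)(1² + 1·5 + 5²) = -124

LHS = RHS: the two sides agree.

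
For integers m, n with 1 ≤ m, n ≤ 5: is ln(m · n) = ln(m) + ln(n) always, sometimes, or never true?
The identity holds for every pair in the range. For instance at (m, n) = (4, 5): both sides equal ln(20) ≈ 2.996.

Answer: Always true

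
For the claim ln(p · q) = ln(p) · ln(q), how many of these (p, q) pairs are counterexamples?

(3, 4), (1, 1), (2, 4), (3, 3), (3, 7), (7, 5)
Testing each pair:
(3, 4): LHS = ln(12) ≈ 2.485, RHS = ln(3)·ln(4) ≈ 1.523 → counterexample
(1, 1): LHS = 0, RHS = 0 → satisfies claim
(2, 4): LHS = ln(8) ≈ 2.079, RHS = ln(2)·ln(4) ≈ 0.9609 → counterexample
(3, 3): LHS = ln(9) ≈ 2.197, RHS = ln(3)² ≈ 1.207 → counterexample
(3, 7): LHS = ln(21) ≈ 3.045, RHS = ln(3)·ln(7) ≈ 2.138 → counterexample
(7, 5): LHS = ln(35) ≈ 3.555, RHS = ln(5)·ln(7) ≈ 3.132 → counterexample

That makes 5 counterexamples.

Answer: 5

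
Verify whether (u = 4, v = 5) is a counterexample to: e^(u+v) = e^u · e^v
Substituting u = 4, v = 5:
LHS = e^(4+5) = e^9 ≈ 8103
RHS = e^4 · e^5 = e^9 ≈ 8103

The sides agree, so this pair does not disprove the claim.

Answer: No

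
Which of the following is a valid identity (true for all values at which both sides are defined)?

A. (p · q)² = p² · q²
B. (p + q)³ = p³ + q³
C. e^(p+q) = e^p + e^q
A: holds — e.g. at (1, 1), both sides equal 1.
B: fails at (1, 1) — LHS = 8, RHS = 2.
C: fails at (1, 2) — LHS = e^3 ≈ 20.09, RHS = e + e^2 ≈ 10.11.

Answer: A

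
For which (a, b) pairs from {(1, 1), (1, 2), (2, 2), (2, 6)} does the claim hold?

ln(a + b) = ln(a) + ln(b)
(2, 2)

Testing each pair:
(1, 1): LHS = ln(2) ≈ 0.6931, RHS = 0 → fails
(1, 2): LHS = ln(3) ≈ 1.099, RHS = ln(2) ≈ 0.6931 → fails
(2, 2): LHS = ln(4) ≈ 1.386, RHS = 2·ln(2) ≈ 1.386 → holds
(2, 6): LHS = ln(8) ≈ 2.079, RHS = ln(2) + ln(6) ≈ 2.485 → fails

1 of 4 pairs satisfies the claim.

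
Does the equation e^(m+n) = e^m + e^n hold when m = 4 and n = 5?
Substituting m = 4, n = 5:

LHS = e^(4+5) = e^9 ≈ 8103
RHS = e^4 + e^5 ≈ 203

LHS ≠ RHS, so the equation does not hold at this point.

Answer: Fails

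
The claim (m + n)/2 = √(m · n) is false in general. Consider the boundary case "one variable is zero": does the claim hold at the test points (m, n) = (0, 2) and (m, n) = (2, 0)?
No, fails at both test points

At (0, 2): LHS = 1 ≠ RHS = 0
At (2, 0): LHS = 1 ≠ RHS = 0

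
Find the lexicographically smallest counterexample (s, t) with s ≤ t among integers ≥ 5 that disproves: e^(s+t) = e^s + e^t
Substituting (5, 5) into the claim:
LHS = e^(5+5) = e^10 ≈ 22026.5
RHS = e^5 + e^5 = 2·e^5 ≈ 296.8

Since LHS ≠ RHS, this pair disproves the claim, and no lexicographically smaller pair (s ≤ t, integers ≥ 5) does.

For instance (6, 7) is also a counterexample (LHS = e^13 ≈ 442413.4, RHS = e^6 + e^7 ≈ 1500), but it's lexicographically larger.

Answer: (s, t) = (5, 5)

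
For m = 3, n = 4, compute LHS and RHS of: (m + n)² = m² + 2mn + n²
LHS = (3 + 4)² = 49
RHS = 3² + 2·3·4 + 4² = 49

LHS = RHS: the two sides agree.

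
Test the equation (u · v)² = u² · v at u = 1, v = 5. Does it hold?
Fails

Substituting u = 1, v = 5:

LHS = (1 · 5)² = 25
RHS = 1² · 5 = 5

LHS ≠ RHS, so the equation does not hold at this point.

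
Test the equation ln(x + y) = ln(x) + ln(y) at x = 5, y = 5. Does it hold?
Fails

Substituting x = 5, y = 5:

LHS = ln(5 + 5) = ln(10) ≈ 2.303
RHS = ln(5) + ln(5) = 2·ln(5) ≈ 3.219

LHS ≠ RHS, so the equation does not hold at this point.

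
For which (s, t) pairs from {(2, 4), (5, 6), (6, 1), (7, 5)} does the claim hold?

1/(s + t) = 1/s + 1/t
Testing each pair:
(2, 4): LHS = 1/6, RHS = 3/4 → fails
(5, 6): LHS = 1/11, RHS = 11/30 → fails
(6, 1): LHS = 1/7, RHS = 7/6 → fails
(7, 5): LHS = 1/12, RHS = 12/35 → fails

No pair satisfies the claim.

Answer: None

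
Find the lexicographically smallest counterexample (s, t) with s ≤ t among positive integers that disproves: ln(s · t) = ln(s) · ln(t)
(s, t) = (1, 2)

Substituting (1, 2) into the claim:
LHS = ln(1 · 2) = ln(2) ≈ 0.6931
RHS = ln(1) · ln(2) = 0

Since LHS ≠ RHS, this pair disproves the claim, and no lexicographically smaller pair (s ≤ t, positive integers) does.

For instance (2, 6) is also a counterexample (LHS = ln(12) ≈ 2.485, RHS = ln(2)·ln(6) ≈ 1.242), but it's lexicographically larger.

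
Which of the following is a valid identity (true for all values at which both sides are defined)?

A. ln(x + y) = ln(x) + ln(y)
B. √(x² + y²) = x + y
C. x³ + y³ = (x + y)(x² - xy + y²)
A: fails at (1, 4) — LHS = ln(5) ≈ 1.609, RHS = ln(4) ≈ 1.386.
B: fails at (1, 5) — LHS = √(26) ≈ 5.099, RHS = 6.
C: holds — e.g. at (0, 1), both sides equal 1.

Answer: C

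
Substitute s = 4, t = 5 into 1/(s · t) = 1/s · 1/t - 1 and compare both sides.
LHS = 1/(4 · 5) = 1/20
RHS = 1/4 · 1/5 - 1 = -19/20

LHS ≠ RHS, so the equation does not hold here.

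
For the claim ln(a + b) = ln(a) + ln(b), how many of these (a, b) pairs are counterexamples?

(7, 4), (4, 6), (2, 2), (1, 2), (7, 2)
4

Testing each pair:
(7, 4): LHS = ln(11) ≈ 2.398, RHS = ln(4) + ln(7) ≈ 3.332 → counterexample
(4, 6): LHS = ln(10) ≈ 2.303, RHS = ln(4) + ln(6) ≈ 3.178 → counterexample
(2, 2): LHS = ln(4) ≈ 1.386, RHS = 2·ln(2) ≈ 1.386 → satisfies claim
(1, 2): LHS = ln(3) ≈ 1.099, RHS = ln(2) ≈ 0.6931 → counterexample
(7, 2): LHS = ln(9) ≈ 2.197, RHS = ln(2) + ln(7) ≈ 2.639 → counterexample

That makes 4 counterexamples.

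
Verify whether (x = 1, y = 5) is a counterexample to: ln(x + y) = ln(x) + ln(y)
Substituting x = 1, y = 5:
LHS = ln(1 + 5) = ln(6) ≈ 1.792
RHS = ln(1) + ln(5) = ln(5) ≈ 1.609

Since LHS ≠ RHS, this pair disproves the claim.

Answer: Yes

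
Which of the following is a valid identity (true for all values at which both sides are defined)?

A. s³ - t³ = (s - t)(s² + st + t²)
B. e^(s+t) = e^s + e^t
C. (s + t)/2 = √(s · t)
A

A: holds — e.g. at (2, 5), both sides equal -117.
B: fails at (3, 4) — LHS = e^7 ≈ 1097, RHS = e^3 + e^4 ≈ 74.68.
C: fails at (1, 5) — LHS = 3, RHS = √(5) ≈ 2.236.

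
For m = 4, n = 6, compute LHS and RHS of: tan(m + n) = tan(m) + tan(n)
LHS = tan(4 + 6) = tan(10) ≈ 0.6484
RHS = tan(4) + tan(6) ≈ 0.8668

LHS ≠ RHS (they differ by about 0.2185), so the equation does not hold here.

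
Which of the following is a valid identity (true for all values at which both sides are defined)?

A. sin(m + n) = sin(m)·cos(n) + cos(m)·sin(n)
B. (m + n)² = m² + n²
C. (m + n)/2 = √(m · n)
A

A: holds — e.g. at (2, 4), both sides equal sin(6) ≈ -0.2794.
B: fails at (3, 4) — LHS = 49, RHS = 25.
C: fails at (3, 4) — LHS = 7/2, RHS = 2·√(3) ≈ 3.464.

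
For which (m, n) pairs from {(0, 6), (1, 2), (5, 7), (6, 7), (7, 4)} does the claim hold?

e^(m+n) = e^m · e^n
Testing each pair:
(0, 6): LHS = e^6 ≈ 403.4, RHS = e^6 ≈ 403.4 → holds
(1, 2): LHS = e^3 ≈ 20.09, RHS = e^3 ≈ 20.09 → holds
(5, 7): LHS = e^12 ≈ 162754.8, RHS = e^12 ≈ 162754.8 → holds
(6, 7): LHS = e^13 ≈ 442413.4, RHS = e^13 ≈ 442413.4 → holds
(7, 4): LHS = e^11 ≈ 59874.1, RHS = e^11 ≈ 59874.1 → holds

Every pair satisfies the claim.

Answer: All pairs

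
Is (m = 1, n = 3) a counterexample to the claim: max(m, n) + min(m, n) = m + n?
No

Substituting m = 1, n = 3:
LHS = max(1, 3) + min(1, 3) = 4
RHS = 1 + 3 = 4

The sides agree, so this pair does not disprove the claim.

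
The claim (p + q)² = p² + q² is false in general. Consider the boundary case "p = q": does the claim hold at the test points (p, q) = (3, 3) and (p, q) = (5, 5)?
At (3, 3): LHS = 36 ≠ RHS = 18
At (5, 5): LHS = 100 ≠ RHS = 50

Answer: No, fails at both test points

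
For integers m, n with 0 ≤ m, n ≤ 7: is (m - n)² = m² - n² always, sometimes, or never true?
It holds at (m, n) = (2, 2) (both sides equal 0), but fails at (m, n) = (5, 2) (LHS = 9, RHS = 21).

Answer: Sometimes true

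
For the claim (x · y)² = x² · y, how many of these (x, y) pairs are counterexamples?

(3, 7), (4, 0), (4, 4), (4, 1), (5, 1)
2

Testing each pair:
(3, 7): LHS = 441, RHS = 63 → counterexample
(4, 0): LHS = 0, RHS = 0 → satisfies claim
(4, 4): LHS = 256, RHS = 64 → counterexample
(4, 1): LHS = 16, RHS = 16 → satisfies claim
(5, 1): LHS = 25, RHS = 25 → satisfies claim

That makes 2 counterexamples.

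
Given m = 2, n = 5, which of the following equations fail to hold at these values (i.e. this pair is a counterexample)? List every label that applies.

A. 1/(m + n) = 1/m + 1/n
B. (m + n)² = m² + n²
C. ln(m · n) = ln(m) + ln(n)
Evaluating each claim at the given values:
A. LHS = 1/7, RHS = 7/10 → fails here (LHS ≠ RHS)
B. LHS = 49, RHS = 29 → fails here (LHS ≠ RHS)
C. LHS = ln(10) ≈ 2.303, RHS = ln(2) + ln(5) ≈ 2.303 → holds here (LHS = RHS)

Answer: A, B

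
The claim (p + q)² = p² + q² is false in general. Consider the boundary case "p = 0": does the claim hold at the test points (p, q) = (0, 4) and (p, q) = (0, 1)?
Yes, holds at both test points

At (0, 4): LHS = 16, RHS = 16 → equal
At (0, 1): LHS = 1, RHS = 1 → equal

So the claim does hold at both of these boundary points, even though it is not an identity.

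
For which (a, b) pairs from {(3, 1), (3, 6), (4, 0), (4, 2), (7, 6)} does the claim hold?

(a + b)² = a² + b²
(4, 0)

Testing each pair:
(3, 1): LHS = 16, RHS = 10 → fails
(3, 6): LHS = 81, RHS = 45 → fails
(4, 0): LHS = 16, RHS = 16 → holds
(4, 2): LHS = 36, RHS = 20 → fails
(7, 6): LHS = 169, RHS = 85 → fails

1 of 5 pairs satisfies the claim.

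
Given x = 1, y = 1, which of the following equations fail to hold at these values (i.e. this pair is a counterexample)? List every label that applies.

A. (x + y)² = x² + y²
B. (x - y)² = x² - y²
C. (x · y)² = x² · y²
A

Evaluating each claim at the given values:
A. LHS = 4, RHS = 2 → fails here (LHS ≠ RHS)
B. LHS = 0, RHS = 0 → holds here (LHS = RHS)
C. LHS = 1, RHS = 1 → holds here (LHS = RHS)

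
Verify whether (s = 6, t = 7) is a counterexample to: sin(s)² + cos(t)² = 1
Substituting s = 6, t = 7:
LHS = sin(6)² + cos(7)² ≈ 0.6464
RHS = 1

Since LHS ≠ RHS, this pair disproves the claim.

Answer: Yes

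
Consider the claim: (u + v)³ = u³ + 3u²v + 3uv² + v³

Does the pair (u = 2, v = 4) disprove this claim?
No

Substituting u = 2, v = 4:
LHS = (2 + 4)³ = 216
RHS = 2³ + 3·2²·4 + 3·2·4² + 4³ = 216

The sides agree, so this pair does not disprove the claim.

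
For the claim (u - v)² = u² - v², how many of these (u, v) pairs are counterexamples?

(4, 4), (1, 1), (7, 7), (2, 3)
1

Testing each pair:
(4, 4): LHS = 0, RHS = 0 → satisfies claim
(1, 1): LHS = 0, RHS = 0 → satisfies claim
(7, 7): LHS = 0, RHS = 0 → satisfies claim
(2, 3): LHS = 1, RHS = -5 → counterexample

That makes 1 counterexample.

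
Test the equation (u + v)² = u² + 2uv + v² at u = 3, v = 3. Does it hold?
Holds

Substituting u = 3, v = 3:

LHS = (3 + 3)² = 36
RHS = 3² + 2·3·3 + 3² = 36

LHS = RHS, so the equation holds at this point.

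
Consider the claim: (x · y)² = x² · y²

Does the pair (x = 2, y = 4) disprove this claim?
No

Substituting x = 2, y = 4:
LHS = (2 · 4)² = 64
RHS = 2² · 4² = 64

The sides agree, so this pair does not disprove the claim.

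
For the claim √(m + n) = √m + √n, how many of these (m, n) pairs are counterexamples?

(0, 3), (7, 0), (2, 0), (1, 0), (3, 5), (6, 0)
1

Testing each pair:
(0, 3): LHS = √(3) ≈ 1.732, RHS = √(3) ≈ 1.732 → satisfies claim
(7, 0): LHS = √(7) ≈ 2.646, RHS = √(7) ≈ 2.646 → satisfies claim
(2, 0): LHS = √(2) ≈ 1.414, RHS = √(2) ≈ 1.414 → satisfies claim
(1, 0): LHS = 1, RHS = 1 → satisfies claim
(3, 5): LHS = 2·√(2) ≈ 2.828, RHS = √(3) + √(5) ≈ 3.968 → counterexample
(6, 0): LHS = √(6) ≈ 2.449, RHS = √(6) ≈ 2.449 → satisfies claim

That makes 1 counterexample.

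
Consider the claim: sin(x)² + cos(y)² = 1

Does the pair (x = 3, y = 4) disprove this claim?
Yes

Substituting x = 3, y = 4:
LHS = sin(3)² + cos(4)² ≈ 0.4472
RHS = 1

Since LHS ≠ RHS, this pair disproves the claim.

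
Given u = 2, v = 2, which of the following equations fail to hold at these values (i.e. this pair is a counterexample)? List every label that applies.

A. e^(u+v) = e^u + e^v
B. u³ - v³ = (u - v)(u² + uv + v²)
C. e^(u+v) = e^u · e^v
A

Evaluating each claim at the given values:
A. LHS = e^4 ≈ 54.6, RHS = 2·e^2 ≈ 14.78 → fails here (LHS ≠ RHS)
B. LHS = 0, RHS = 0 → holds here (LHS = RHS)
C. LHS = e^4 ≈ 54.6, RHS = e^4 ≈ 54.6 → holds here (LHS = RHS)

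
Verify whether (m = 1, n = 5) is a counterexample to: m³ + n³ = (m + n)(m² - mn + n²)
No

Substituting m = 1, n = 5:
LHS = 1³ + 5³ = 126
RHS = (1 + 5)(1² - 1·5 + 5²) = 126

The sides agree, so this pair does not disprove the claim.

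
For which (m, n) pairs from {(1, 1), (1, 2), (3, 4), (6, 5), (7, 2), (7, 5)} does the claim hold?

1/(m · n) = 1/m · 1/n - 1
None

Testing each pair:
(1, 1): LHS = 1, RHS = 0 → fails
(1, 2): LHS = 1/2, RHS = -1/2 → fails
(3, 4): LHS = 1/12, RHS = -11/12 → fails
(6, 5): LHS = 1/30, RHS = -29/30 → fails
(7, 2): LHS = 1/14, RHS = -13/14 → fails
(7, 5): LHS = 1/35, RHS = -34/35 → fails

No pair satisfies the claim.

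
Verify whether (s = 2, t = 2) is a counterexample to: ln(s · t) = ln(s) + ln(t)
No

Substituting s = 2, t = 2:
LHS = ln(2 · 2) = ln(4) ≈ 1.386
RHS = ln(2) + ln(2) = 2·ln(2) ≈ 1.386

The sides agree, so this pair does not disprove the claim.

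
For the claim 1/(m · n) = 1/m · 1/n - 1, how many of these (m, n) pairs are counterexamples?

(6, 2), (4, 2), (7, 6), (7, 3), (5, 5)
Testing each pair:
(6, 2): LHS = 1/12, RHS = -11/12 → counterexample
(4, 2): LHS = 1/8, RHS = -7/8 → counterexample
(7, 6): LHS = 1/42, RHS = -41/42 → counterexample
(7, 3): LHS = 1/21, RHS = -20/21 → counterexample
(5, 5): LHS = 1/25, RHS = -24/25 → counterexample

That makes 5 counterexamples.

Answer: 5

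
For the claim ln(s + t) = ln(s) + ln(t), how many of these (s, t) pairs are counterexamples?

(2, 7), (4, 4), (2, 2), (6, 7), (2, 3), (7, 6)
5

Testing each pair:
(2, 7): LHS = ln(9) ≈ 2.197, RHS = ln(2) + ln(7) ≈ 2.639 → counterexample
(4, 4): LHS = ln(8) ≈ 2.079, RHS = 2·ln(4) ≈ 2.773 → counterexample
(2, 2): LHS = ln(4) ≈ 1.386, RHS = 2·ln(2) ≈ 1.386 → satisfies claim
(6, 7): LHS = ln(13) ≈ 2.565, RHS = ln(6) + ln(7) ≈ 3.738 → counterexample
(2, 3): LHS = ln(5) ≈ 1.609, RHS = ln(2) + ln(3) ≈ 1.792 → counterexample
(7, 6): LHS = ln(13) ≈ 2.565, RHS = ln(6) + ln(7) ≈ 3.738 → counterexample

That makes 5 counterexamples.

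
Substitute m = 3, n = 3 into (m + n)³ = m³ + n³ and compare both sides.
LHS = (3 + 3)³ = 216
RHS = 3³ + 3³ = 54

LHS ≠ RHS, so the equation does not hold here.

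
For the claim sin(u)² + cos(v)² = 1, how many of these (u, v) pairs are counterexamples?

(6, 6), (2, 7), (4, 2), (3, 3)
Testing each pair:
(6, 6): LHS = sin(6)² + cos(6)² = 1, RHS = 1 → satisfies claim
(2, 7): LHS = cos(7)² + sin(2)² ≈ 1.395, RHS = 1 → counterexample
(4, 2): LHS = cos(2)² + sin(4)² ≈ 0.7459, RHS = 1 → counterexample
(3, 3): LHS = sin(3)² + cos(3)² = 1, RHS = 1 → satisfies claim

That makes 2 counterexamples.

Answer: 2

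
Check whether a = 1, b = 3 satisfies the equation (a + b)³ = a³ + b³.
Fails

Substituting a = 1, b = 3:

LHS = (1 + 3)³ = 64
RHS = 1³ + 3³ = 28

LHS ≠ RHS, so the equation does not hold at this point.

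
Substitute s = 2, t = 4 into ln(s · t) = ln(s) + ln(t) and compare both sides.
LHS = ln(2 · 4) = ln(8) ≈ 2.079
RHS = ln(2) + ln(4) ≈ 2.079

LHS = RHS: the two sides agree.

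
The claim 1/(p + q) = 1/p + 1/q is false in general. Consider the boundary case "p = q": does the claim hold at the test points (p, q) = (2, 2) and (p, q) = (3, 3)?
At (2, 2): LHS = 1/4 ≠ RHS = 1
At (3, 3): LHS = 1/6 ≠ RHS = 2/3

Answer: No, fails at both test points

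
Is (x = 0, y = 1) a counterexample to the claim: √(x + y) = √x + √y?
Substituting x = 0, y = 1:
LHS = √(0 + 1) = 1
RHS = √0 + √1 = 1

The sides agree, so this pair does not disprove the claim.

Answer: No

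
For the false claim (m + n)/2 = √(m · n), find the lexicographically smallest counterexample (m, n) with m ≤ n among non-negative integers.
Substituting (0, 1) into the claim:
LHS = (0 + 1)/2 = 1/2
RHS = √(0 · 1) = 0

Since LHS ≠ RHS, this pair disproves the claim, and no lexicographically smaller pair (m ≤ n, non-negative integers) does.

For instance (3, 5) is also a counterexample (LHS = 4, RHS = √(15) ≈ 3.873), but it's lexicographically larger.

Answer: (m, n) = (0, 1)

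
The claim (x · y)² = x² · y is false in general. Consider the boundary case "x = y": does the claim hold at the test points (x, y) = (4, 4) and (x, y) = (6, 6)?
At (4, 4): LHS = 256 ≠ RHS = 64
At (6, 6): LHS = 1296 ≠ RHS = 216

Answer: No, fails at both test points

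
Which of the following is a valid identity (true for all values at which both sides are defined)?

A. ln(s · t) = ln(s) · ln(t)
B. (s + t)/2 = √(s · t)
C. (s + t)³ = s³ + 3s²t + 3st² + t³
C

A: fails at (6, 7) — LHS = ln(42) ≈ 3.738, RHS = ln(6)·ln(7) ≈ 3.487.
B: fails at (3, 7) — LHS = 5, RHS = √(21) ≈ 4.583.
C: holds — e.g. at (2, 3), both sides equal 125.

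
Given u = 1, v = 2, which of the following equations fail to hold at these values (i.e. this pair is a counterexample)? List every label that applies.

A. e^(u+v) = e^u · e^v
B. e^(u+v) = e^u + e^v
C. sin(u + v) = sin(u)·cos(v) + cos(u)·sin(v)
Evaluating each claim at the given values:
A. LHS = e^3 ≈ 20.09, RHS = e^3 ≈ 20.09 → holds here (LHS = RHS)
B. LHS = e^3 ≈ 20.09, RHS = e + e^2 ≈ 10.11 → fails here (LHS ≠ RHS)
C. LHS = sin(3) ≈ 0.1411, RHS = sin(1)·cos(2) + sin(2)·cos(1) ≈ 0.1411 → holds here (LHS = RHS)

Answer: B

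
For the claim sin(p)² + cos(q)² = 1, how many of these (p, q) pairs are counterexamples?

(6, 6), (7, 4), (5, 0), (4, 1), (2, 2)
Testing each pair:
(6, 6): LHS = sin(6)² + cos(6)² = 1, RHS = 1 → satisfies claim
(7, 4): LHS = cos(4)² + sin(7)² ≈ 0.8589, RHS = 1 → counterexample
(5, 0): LHS = sin(5)² + 1 ≈ 1.92, RHS = 1 → counterexample
(4, 1): LHS = cos(1)² + sin(4)² ≈ 0.8647, RHS = 1 → counterexample
(2, 2): LHS = cos(2)² + sin(2)² = 1, RHS = 1 → satisfies claim

That makes 3 counterexamples.

Answer: 3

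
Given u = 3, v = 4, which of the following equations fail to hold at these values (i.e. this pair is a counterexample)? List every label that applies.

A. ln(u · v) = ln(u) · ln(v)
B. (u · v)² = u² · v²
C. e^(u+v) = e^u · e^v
Evaluating each claim at the given values:
A. LHS = ln(12) ≈ 2.485, RHS = ln(3)·ln(4) ≈ 1.523 → fails here (LHS ≠ RHS)
B. LHS = 144, RHS = 144 → holds here (LHS = RHS)
C. LHS = e^7 ≈ 1097, RHS = e^7 ≈ 1097 → holds here (LHS = RHS)

Answer: A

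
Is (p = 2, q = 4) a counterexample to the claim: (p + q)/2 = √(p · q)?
Substituting p = 2, q = 4:
LHS = (2 + 4)/2 = 3
RHS = √(2 · 4) = 2·√(2) ≈ 2.828

Since LHS ≠ RHS, this pair disproves the claim.

Answer: Yes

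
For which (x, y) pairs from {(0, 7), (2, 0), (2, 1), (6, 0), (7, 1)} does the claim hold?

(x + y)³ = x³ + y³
(0, 7), (2, 0), (6, 0)

Testing each pair:
(0, 7): LHS = 343, RHS = 343 → holds
(2, 0): LHS = 8, RHS = 8 → holds
(2, 1): LHS = 27, RHS = 9 → fails
(6, 0): LHS = 216, RHS = 216 → holds
(7, 1): LHS = 512, RHS = 344 → fails

3 of 5 pairs satisfy the claim.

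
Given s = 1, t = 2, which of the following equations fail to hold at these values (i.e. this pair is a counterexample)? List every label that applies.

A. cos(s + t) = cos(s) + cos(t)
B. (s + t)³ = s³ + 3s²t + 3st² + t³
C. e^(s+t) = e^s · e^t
Evaluating each claim at the given values:
A. LHS = cos(3) ≈ -0.99, RHS = cos(2) + cos(1) ≈ 0.1242 → fails here (LHS ≠ RHS)
B. LHS = 27, RHS = 27 → holds here (LHS = RHS)
C. LHS = e^3 ≈ 20.09, RHS = e^3 ≈ 20.09 → holds here (LHS = RHS)

Answer: A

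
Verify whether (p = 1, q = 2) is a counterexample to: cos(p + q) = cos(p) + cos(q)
Substituting p = 1, q = 2:
LHS = cos(1 + 2) = cos(3) ≈ -0.99
RHS = cos(1) + cos(2) ≈ 0.1242

Since LHS ≠ RHS, this pair disproves the claim.

Answer: Yes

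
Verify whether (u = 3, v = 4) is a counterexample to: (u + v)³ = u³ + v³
Yes

Substituting u = 3, v = 4:
LHS = (3 + 4)³ = 343
RHS = 3³ + 4³ = 91

Since LHS ≠ RHS, this pair disproves the claim.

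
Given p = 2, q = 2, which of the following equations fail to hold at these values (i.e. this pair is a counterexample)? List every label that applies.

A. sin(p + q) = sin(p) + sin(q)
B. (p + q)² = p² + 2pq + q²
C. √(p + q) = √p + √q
A, C

Evaluating each claim at the given values:
A. LHS = sin(4) ≈ -0.7568, RHS = 2·sin(2) ≈ 1.819 → fails here (LHS ≠ RHS)
B. LHS = 16, RHS = 16 → holds here (LHS = RHS)
C. LHS = 2, RHS = 2·√(2) ≈ 2.828 → fails here (LHS ≠ RHS)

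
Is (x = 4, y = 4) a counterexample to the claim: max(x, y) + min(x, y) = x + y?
No

Substituting x = 4, y = 4:
LHS = max(4, 4) + min(4, 4) = 8
RHS = 4 + 4 = 8

The sides agree, so this pair does not disprove the claim.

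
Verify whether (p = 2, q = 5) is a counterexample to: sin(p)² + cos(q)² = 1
Yes

Substituting p = 2, q = 5:
LHS = sin(2)² + cos(5)² ≈ 0.9073
RHS = 1

Since LHS ≠ RHS, this pair disproves the claim.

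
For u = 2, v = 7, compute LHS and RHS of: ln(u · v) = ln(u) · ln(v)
LHS = ln(2 · 7) = ln(14) ≈ 2.639
RHS = ln(2) · ln(7) ≈ 1.349

LHS ≠ RHS (they differ by about 1.29), so the equation does not hold here.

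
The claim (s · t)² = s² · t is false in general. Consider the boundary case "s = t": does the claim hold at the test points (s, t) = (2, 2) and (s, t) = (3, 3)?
At (2, 2): LHS = 16 ≠ RHS = 8
At (3, 3): LHS = 81 ≠ RHS = 27

Answer: No, fails at both test points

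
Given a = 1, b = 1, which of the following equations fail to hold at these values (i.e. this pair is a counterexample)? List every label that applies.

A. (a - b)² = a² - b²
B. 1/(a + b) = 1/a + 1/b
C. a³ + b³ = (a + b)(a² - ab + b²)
B

Evaluating each claim at the given values:
A. LHS = 0, RHS = 0 → holds here (LHS = RHS)
B. LHS = 1/2, RHS = 2 → fails here (LHS ≠ RHS)
C. LHS = 2, RHS = 2 → holds here (LHS = RHS)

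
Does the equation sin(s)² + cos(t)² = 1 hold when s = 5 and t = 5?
Holds

Substituting s = 5, t = 5:

LHS = sin(5)² + cos(5)² = 1
RHS = 1

LHS = RHS, so the equation holds at this point.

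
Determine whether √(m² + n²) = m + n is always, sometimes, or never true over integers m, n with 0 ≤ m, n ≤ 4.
Sometimes true

It holds at (m, n) = (4, 0) (both sides equal 4), but fails at (m, n) = (4, 4) (LHS = 4·√(2) ≈ 5.657, RHS = 8).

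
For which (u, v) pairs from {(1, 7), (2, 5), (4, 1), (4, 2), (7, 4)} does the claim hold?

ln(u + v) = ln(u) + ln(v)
Testing each pair:
(1, 7): LHS = ln(8) ≈ 2.079, RHS = ln(7) ≈ 1.946 → fails
(2, 5): LHS = ln(7) ≈ 1.946, RHS = ln(2) + ln(5) ≈ 2.303 → fails
(4, 1): LHS = ln(5) ≈ 1.609, RHS = ln(4) ≈ 1.386 → fails
(4, 2): LHS = ln(6) ≈ 1.792, RHS = ln(2) + ln(4) ≈ 2.079 → fails
(7, 4): LHS = ln(11) ≈ 2.398, RHS = ln(4) + ln(7) ≈ 3.332 → fails

No pair satisfies the claim.

Answer: None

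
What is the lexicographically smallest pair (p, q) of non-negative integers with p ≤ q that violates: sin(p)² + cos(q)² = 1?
At (0, 0): both sides equal 1, so it holds there.

Substituting (0, 1) into the claim:
LHS = sin(0)² + cos(1)² = cos(1)² ≈ 0.2919
RHS = 1

Since LHS ≠ RHS, this pair disproves the claim, and no lexicographically smaller pair (p ≤ q, non-negative integers) does.

For instance (0, 5) is also a counterexample (LHS = cos(5)² ≈ 0.08046, RHS = 1), but it's lexicographically larger.

Answer: (p, q) = (0, 1)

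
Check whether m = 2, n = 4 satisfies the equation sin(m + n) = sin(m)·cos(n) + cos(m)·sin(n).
Substituting m = 2, n = 4:

LHS = sin(2 + 4) = sin(6) ≈ -0.2794
RHS = sin(2)·cos(4) + cos(2)·sin(4) = sin(2)·cos(4) + sin(4)·cos(2) ≈ -0.2794

LHS = RHS, so the equation holds at this point.

Answer: Holds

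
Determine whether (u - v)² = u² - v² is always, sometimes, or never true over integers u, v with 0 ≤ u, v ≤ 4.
It holds at (u, v) = (2, 2) (both sides equal 0), but fails at (u, v) = (1, 3) (LHS = 4, RHS = -8).

Answer: Sometimes true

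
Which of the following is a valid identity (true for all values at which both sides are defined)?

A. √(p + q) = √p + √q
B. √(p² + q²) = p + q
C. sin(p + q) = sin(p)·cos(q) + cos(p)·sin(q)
A: fails at (1, 4) — LHS = √(5) ≈ 2.236, RHS = 3.
B: fails at (1, 4) — LHS = √(17) ≈ 4.123, RHS = 5.
C: holds — e.g. at (3, 4), both sides equal sin(7) ≈ 0.657.

Answer: C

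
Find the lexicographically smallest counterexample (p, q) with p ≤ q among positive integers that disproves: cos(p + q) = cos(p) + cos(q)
(p, q) = (1, 1)

Substituting (1, 1) into the claim:
LHS = cos(1 + 1) = cos(2) ≈ -0.4161
RHS = cos(1) + cos(1) = 2·cos(1) ≈ 1.081

Since LHS ≠ RHS, this pair disproves the claim, and no lexicographically smaller pair (p ≤ q, positive integers) does.

For instance (1, 2) is also a counterexample (LHS = cos(3) ≈ -0.99, RHS = cos(2) + cos(1) ≈ 0.1242), but it's lexicographically larger.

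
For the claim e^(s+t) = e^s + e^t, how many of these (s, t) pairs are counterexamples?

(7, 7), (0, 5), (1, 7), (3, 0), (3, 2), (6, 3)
Testing each pair:
(7, 7): LHS = e^14 ≈ 1202604.3, RHS = 2·e^7 ≈ 2193 → counterexample
(0, 5): LHS = e^5 ≈ 148.4, RHS = 1 + e^5 ≈ 149.4 → counterexample
(1, 7): LHS = e^8 ≈ 2981, RHS = e + e^7 ≈ 1099 → counterexample
(3, 0): LHS = e^3 ≈ 20.09, RHS = 1 + e^3 ≈ 21.09 → counterexample
(3, 2): LHS = e^5 ≈ 148.4, RHS = e^2 + e^3 ≈ 27.47 → counterexample
(6, 3): LHS = e^9 ≈ 8103, RHS = e^3 + e^6 ≈ 423.5 → counterexample

That makes 6 counterexamples.

Answer: 6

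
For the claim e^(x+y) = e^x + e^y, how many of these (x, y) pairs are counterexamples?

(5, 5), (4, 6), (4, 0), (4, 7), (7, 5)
5

Testing each pair:
(5, 5): LHS = e^10 ≈ 22026.5, RHS = 2·e^5 ≈ 296.8 → counterexample
(4, 6): LHS = e^10 ≈ 22026.5, RHS = e^4 + e^6 ≈ 458 → counterexample
(4, 0): LHS = e^4 ≈ 54.6, RHS = 1 + e^4 ≈ 55.6 → counterexample
(4, 7): LHS = e^11 ≈ 59874.1, RHS = e^4 + e^7 ≈ 1151 → counterexample
(7, 5): LHS = e^12 ≈ 162754.8, RHS = e^5 + e^7 ≈ 1245 → counterexample

That makes 5 counterexamples.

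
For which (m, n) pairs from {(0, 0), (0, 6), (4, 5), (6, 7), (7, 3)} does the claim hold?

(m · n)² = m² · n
(0, 0), (0, 6)

Testing each pair:
(0, 0): LHS = 0, RHS = 0 → holds
(0, 6): LHS = 0, RHS = 0 → holds
(4, 5): LHS = 400, RHS = 80 → fails
(6, 7): LHS = 1764, RHS = 252 → fails
(7, 3): LHS = 441, RHS = 147 → fails

2 of 5 pairs satisfy the claim.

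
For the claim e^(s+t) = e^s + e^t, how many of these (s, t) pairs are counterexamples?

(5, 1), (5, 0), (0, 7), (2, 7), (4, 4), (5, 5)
Testing each pair:
(5, 1): LHS = e^6 ≈ 403.4, RHS = e + e^5 ≈ 151.1 → counterexample
(5, 0): LHS = e^5 ≈ 148.4, RHS = 1 + e^5 ≈ 149.4 → counterexample
(0, 7): LHS = e^7 ≈ 1097, RHS = 1 + e^7 ≈ 1098 → counterexample
(2, 7): LHS = e^9 ≈ 8103, RHS = e^2 + e^7 ≈ 1104 → counterexample
(4, 4): LHS = e^8 ≈ 2981, RHS = 2·e^4 ≈ 109.2 → counterexample
(5, 5): LHS = e^10 ≈ 22026.5, RHS = 2·e^5 ≈ 296.8 → counterexample

That makes 6 counterexamples.

Answer: 6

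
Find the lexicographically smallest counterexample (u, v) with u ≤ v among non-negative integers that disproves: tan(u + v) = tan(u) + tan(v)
(u, v) = (1, 1)

Substituting (1, 1) into the claim:
LHS = tan(1 + 1) = tan(2) ≈ -2.185
RHS = tan(1) + tan(1) = 2·tan(1) ≈ 3.115

Since LHS ≠ RHS, this pair disproves the claim, and no lexicographically smaller pair (u ≤ v, non-negative integers) does.

For instance (4, 4) is also a counterexample (LHS = tan(8) ≈ -6.8, RHS = 2·tan(4) ≈ 2.316), but it's lexicographically larger.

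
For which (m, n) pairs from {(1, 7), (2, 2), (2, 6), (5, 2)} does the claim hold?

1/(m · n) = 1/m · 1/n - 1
None

Testing each pair:
(1, 7): LHS = 1/7, RHS = -6/7 → fails
(2, 2): LHS = 1/4, RHS = -3/4 → fails
(2, 6): LHS = 1/12, RHS = -11/12 → fails
(5, 2): LHS = 1/10, RHS = -9/10 → fails

No pair satisfies the claim.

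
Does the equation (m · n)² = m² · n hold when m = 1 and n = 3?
Fails

Substituting m = 1, n = 3:

LHS = (1 · 3)² = 9
RHS = 1² · 3 = 3

LHS ≠ RHS, so the equation does not hold at this point.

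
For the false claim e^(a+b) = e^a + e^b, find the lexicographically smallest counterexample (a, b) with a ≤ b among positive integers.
Substituting (1, 1) into the claim:
LHS = e^(1+1) = e^2 ≈ 7.389
RHS = e^1 + e^1 = 2·e ≈ 5.437

Since LHS ≠ RHS, this pair disproves the claim, and no lexicographically smaller pair (a ≤ b, positive integers) does.

For instance (5, 5) is also a counterexample (LHS = e^10 ≈ 22026.5, RHS = 2·e^5 ≈ 296.8), but it's lexicographically larger.

Answer: (a, b) = (1, 1)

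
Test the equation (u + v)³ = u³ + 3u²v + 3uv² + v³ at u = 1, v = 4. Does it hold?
Holds

Substituting u = 1, v = 4:

LHS = (1 + 4)³ = 125
RHS = 1³ + 3·1²·4 + 3·1·4² + 4³ = 125

LHS = RHS, so the equation holds at this point.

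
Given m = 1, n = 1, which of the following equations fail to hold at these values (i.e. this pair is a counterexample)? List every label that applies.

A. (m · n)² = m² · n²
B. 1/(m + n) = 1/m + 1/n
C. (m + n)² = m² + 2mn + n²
B

Evaluating each claim at the given values:
A. LHS = 1, RHS = 1 → holds here (LHS = RHS)
B. LHS = 1/2, RHS = 2 → fails here (LHS ≠ RHS)
C. LHS = 4, RHS = 4 → holds here (LHS = RHS)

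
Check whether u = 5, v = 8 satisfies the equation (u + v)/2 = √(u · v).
Substituting u = 5, v = 8:

LHS = (5 + 8)/2 = 13/2
RHS = √(5 · 8) = 2·√(10) ≈ 6.325

LHS ≠ RHS, so the equation does not hold at this point.

Answer: Fails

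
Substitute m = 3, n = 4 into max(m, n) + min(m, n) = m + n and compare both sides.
LHS = max(3, 4) + min(3, 4) = 7
RHS = 3 + 4 = 7

LHS = RHS: the two sides agree.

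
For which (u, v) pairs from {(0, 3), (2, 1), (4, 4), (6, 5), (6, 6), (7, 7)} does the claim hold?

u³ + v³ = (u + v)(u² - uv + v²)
All pairs

Testing each pair:
(0, 3): LHS = 27, RHS = 27 → holds
(2, 1): LHS = 9, RHS = 9 → holds
(4, 4): LHS = 128, RHS = 128 → holds
(6, 5): LHS = 341, RHS = 341 → holds
(6, 6): LHS = 432, RHS = 432 → holds
(7, 7): LHS = 686, RHS = 686 → holds

Every pair satisfies the claim.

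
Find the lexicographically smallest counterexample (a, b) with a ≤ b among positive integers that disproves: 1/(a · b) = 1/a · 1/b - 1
(a, b) = (1, 1)

Substituting (1, 1) into the claim:
LHS = 1/(1 · 1) = 1
RHS = 1/1 · 1/1 - 1 = 0

Since LHS ≠ RHS, this pair disproves the claim, and no lexicographically smaller pair (a ≤ b, positive integers) does.

For instance (1, 8) is also a counterexample (LHS = 1/8, RHS = -7/8), but it's lexicographically larger.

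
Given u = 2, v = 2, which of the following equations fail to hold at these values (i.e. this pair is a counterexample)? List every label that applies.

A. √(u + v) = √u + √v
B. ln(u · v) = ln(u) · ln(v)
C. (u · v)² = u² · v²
Evaluating each claim at the given values:
A. LHS = 2, RHS = 2·√(2) ≈ 2.828 → fails here (LHS ≠ RHS)
B. LHS = ln(4) ≈ 1.386, RHS = ln(2)² ≈ 0.4805 → fails here (LHS ≠ RHS)
C. LHS = 16, RHS = 16 → holds here (LHS = RHS)

Answer: A, B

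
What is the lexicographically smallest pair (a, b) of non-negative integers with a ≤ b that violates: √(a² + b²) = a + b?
At (0, 2): both sides equal 2, so it holds there.
At (0, 4): both sides equal 4, so it holds there.

Substituting (1, 1) into the claim:
LHS = √(1² + 1²) = √(2) ≈ 1.414
RHS = 1 + 1 = 2

Since LHS ≠ RHS, this pair disproves the claim, and no lexicographically smaller pair (a ≤ b, non-negative integers) does.

For instance (6, 6) is also a counterexample (LHS = 6·√(2) ≈ 8.485, RHS = 12), but it's lexicographically larger.

Answer: (a, b) = (1, 1)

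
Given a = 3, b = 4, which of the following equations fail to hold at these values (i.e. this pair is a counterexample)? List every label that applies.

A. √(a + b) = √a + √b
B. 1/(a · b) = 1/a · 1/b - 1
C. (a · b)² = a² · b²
A, B

Evaluating each claim at the given values:
A. LHS = √(7) ≈ 2.646, RHS = √(3) + 2 ≈ 3.732 → fails here (LHS ≠ RHS)
B. LHS = 1/12, RHS = -11/12 → fails here (LHS ≠ RHS)
C. LHS = 144, RHS = 144 → holds here (LHS = RHS)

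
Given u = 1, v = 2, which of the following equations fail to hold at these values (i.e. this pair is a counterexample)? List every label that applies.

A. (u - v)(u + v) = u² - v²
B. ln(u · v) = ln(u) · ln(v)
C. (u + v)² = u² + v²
B, C

Evaluating each claim at the given values:
A. LHS = -3, RHS = -3 → holds here (LHS = RHS)
B. LHS = ln(2) ≈ 0.6931, RHS = 0 → fails here (LHS ≠ RHS)
C. LHS = 9, RHS = 5 → fails here (LHS ≠ RHS)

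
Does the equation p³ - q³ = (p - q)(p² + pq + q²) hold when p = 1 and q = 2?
Holds

Substituting p = 1, q = 2:

LHS = 1³ - 2³ = -7
RHS = (1 - 2)(1² + 1·2 + 2²) = -7

LHS = RHS, so the equation holds at this point.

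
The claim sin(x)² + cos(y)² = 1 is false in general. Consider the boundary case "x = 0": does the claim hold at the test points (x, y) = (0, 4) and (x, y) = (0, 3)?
No, fails at both test points

At (0, 4): LHS = cos(4)² ≈ 0.4272 ≠ RHS = 1
At (0, 3): LHS = cos(3)² ≈ 0.9801 ≠ RHS = 1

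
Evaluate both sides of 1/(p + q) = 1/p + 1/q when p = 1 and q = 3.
LHS = 1/(1 + 3) = 1/4
RHS = 1/1 + 1/3 = 4/3

LHS ≠ RHS, so the equation does not hold here.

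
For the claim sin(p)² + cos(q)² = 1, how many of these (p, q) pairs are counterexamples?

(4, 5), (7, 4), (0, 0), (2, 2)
2

Testing each pair:
(4, 5): LHS = cos(5)² + sin(4)² ≈ 0.6532, RHS = 1 → counterexample
(7, 4): LHS = cos(4)² + sin(7)² ≈ 0.8589, RHS = 1 → counterexample
(0, 0): LHS = 1, RHS = 1 → satisfies claim
(2, 2): LHS = cos(2)² + sin(2)² = 1, RHS = 1 → satisfies claim

That makes 2 counterexamples.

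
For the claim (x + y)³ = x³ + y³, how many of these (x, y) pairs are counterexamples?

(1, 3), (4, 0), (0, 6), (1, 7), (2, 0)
2

Testing each pair:
(1, 3): LHS = 64, RHS = 28 → counterexample
(4, 0): LHS = 64, RHS = 64 → satisfies claim
(0, 6): LHS = 216, RHS = 216 → satisfies claim
(1, 7): LHS = 512, RHS = 344 → counterexample
(2, 0): LHS = 8, RHS = 8 → satisfies claim

That makes 2 counterexamples.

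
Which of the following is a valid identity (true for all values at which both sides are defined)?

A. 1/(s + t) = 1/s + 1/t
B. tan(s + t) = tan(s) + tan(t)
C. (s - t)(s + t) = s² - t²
A: fails at (1, 3) — LHS = 1/4, RHS = 4/3.
B: fails at (5, 8) — LHS = tan(13) ≈ 0.463, RHS = tan(8) + tan(5) ≈ -10.18.
C: holds — e.g. at (3, 3), both sides equal 0.

Answer: C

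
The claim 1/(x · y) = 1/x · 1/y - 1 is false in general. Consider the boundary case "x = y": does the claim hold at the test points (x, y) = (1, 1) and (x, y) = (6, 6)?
At (1, 1): LHS = 1 ≠ RHS = 0
At (6, 6): LHS = 1/36 ≠ RHS = -35/36

Answer: No, fails at both test points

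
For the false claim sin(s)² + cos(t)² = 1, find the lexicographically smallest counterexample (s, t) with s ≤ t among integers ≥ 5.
(s, t) = (5, 6)

At (5, 5): both sides equal 1, so it holds there.

Substituting (5, 6) into the claim:
LHS = sin(5)² + cos(6)² ≈ 1.841
RHS = 1

Since LHS ≠ RHS, this pair disproves the claim, and no lexicographically smaller pair (s ≤ t, integers ≥ 5) does.

For instance (7, 12) is also a counterexample (LHS = sin(7)² + cos(12)² ≈ 1.144, RHS = 1), but it's lexicographically larger.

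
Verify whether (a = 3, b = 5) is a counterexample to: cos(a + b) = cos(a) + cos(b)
Yes

Substituting a = 3, b = 5:
LHS = cos(3 + 5) = cos(8) ≈ -0.1455
RHS = cos(3) + cos(5) ≈ -0.7063

Since LHS ≠ RHS, this pair disproves the claim.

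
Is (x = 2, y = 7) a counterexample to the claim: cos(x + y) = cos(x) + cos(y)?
Yes

Substituting x = 2, y = 7:
LHS = cos(2 + 7) = cos(9) ≈ -0.9111
RHS = cos(2) + cos(7) ≈ 0.3378

Since LHS ≠ RHS, this pair disproves the claim.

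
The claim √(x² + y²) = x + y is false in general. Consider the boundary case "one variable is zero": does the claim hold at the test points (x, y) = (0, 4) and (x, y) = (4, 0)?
At (0, 4): LHS = 4, RHS = 4 → equal
At (4, 0): LHS = 4, RHS = 4 → equal

So the claim does hold at both of these boundary points, even though it is not an identity.

Answer: Yes, holds at both test points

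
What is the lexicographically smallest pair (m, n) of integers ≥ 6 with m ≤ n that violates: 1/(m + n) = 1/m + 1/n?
(m, n) = (6, 6)

Substituting (6, 6) into the claim:
LHS = 1/(6 + 6) = 1/12
RHS = 1/6 + 1/6 = 1/3

Since LHS ≠ RHS, this pair disproves the claim, and no lexicographically smaller pair (m ≤ n, integers ≥ 6) does.

For instance (12, 12) is also a counterexample (LHS = 1/24, RHS = 1/6), but it's lexicographically larger.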